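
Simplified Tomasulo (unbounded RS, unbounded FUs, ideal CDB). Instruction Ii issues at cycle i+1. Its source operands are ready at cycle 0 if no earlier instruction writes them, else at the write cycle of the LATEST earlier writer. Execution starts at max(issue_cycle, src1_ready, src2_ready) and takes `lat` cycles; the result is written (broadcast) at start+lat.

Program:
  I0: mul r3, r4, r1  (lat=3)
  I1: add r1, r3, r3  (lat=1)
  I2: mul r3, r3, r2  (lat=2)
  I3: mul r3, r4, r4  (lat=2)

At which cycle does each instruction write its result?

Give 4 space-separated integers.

I0 mul r3: issue@1 deps=(None,None) exec_start@1 write@4
I1 add r1: issue@2 deps=(0,0) exec_start@4 write@5
I2 mul r3: issue@3 deps=(0,None) exec_start@4 write@6
I3 mul r3: issue@4 deps=(None,None) exec_start@4 write@6

Answer: 4 5 6 6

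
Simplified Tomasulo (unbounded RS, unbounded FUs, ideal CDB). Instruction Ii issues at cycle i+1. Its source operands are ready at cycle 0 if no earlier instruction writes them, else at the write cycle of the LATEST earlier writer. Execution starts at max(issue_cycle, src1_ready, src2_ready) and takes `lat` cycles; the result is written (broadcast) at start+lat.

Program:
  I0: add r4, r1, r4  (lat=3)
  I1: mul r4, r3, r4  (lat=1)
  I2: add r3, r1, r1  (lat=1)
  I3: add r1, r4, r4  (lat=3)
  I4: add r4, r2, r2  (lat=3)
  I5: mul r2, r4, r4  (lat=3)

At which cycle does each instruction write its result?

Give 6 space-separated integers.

Answer: 4 5 4 8 8 11

Derivation:
I0 add r4: issue@1 deps=(None,None) exec_start@1 write@4
I1 mul r4: issue@2 deps=(None,0) exec_start@4 write@5
I2 add r3: issue@3 deps=(None,None) exec_start@3 write@4
I3 add r1: issue@4 deps=(1,1) exec_start@5 write@8
I4 add r4: issue@5 deps=(None,None) exec_start@5 write@8
I5 mul r2: issue@6 deps=(4,4) exec_start@8 write@11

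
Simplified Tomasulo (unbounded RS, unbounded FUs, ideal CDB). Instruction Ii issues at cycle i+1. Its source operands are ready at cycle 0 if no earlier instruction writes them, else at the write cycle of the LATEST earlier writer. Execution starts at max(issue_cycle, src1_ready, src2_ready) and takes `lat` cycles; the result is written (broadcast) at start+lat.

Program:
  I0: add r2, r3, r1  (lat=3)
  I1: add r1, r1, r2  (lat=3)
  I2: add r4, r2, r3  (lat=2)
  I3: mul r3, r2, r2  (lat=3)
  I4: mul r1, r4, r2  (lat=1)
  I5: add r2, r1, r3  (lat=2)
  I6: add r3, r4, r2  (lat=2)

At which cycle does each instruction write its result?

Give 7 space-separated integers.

I0 add r2: issue@1 deps=(None,None) exec_start@1 write@4
I1 add r1: issue@2 deps=(None,0) exec_start@4 write@7
I2 add r4: issue@3 deps=(0,None) exec_start@4 write@6
I3 mul r3: issue@4 deps=(0,0) exec_start@4 write@7
I4 mul r1: issue@5 deps=(2,0) exec_start@6 write@7
I5 add r2: issue@6 deps=(4,3) exec_start@7 write@9
I6 add r3: issue@7 deps=(2,5) exec_start@9 write@11

Answer: 4 7 6 7 7 9 11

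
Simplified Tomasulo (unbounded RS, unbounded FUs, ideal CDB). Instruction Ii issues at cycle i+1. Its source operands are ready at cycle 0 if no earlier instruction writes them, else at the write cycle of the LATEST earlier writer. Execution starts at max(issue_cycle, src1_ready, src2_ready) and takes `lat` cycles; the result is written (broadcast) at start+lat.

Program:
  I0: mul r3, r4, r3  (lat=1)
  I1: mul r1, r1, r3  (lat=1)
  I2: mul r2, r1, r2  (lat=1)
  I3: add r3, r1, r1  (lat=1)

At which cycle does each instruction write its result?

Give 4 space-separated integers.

Answer: 2 3 4 5

Derivation:
I0 mul r3: issue@1 deps=(None,None) exec_start@1 write@2
I1 mul r1: issue@2 deps=(None,0) exec_start@2 write@3
I2 mul r2: issue@3 deps=(1,None) exec_start@3 write@4
I3 add r3: issue@4 deps=(1,1) exec_start@4 write@5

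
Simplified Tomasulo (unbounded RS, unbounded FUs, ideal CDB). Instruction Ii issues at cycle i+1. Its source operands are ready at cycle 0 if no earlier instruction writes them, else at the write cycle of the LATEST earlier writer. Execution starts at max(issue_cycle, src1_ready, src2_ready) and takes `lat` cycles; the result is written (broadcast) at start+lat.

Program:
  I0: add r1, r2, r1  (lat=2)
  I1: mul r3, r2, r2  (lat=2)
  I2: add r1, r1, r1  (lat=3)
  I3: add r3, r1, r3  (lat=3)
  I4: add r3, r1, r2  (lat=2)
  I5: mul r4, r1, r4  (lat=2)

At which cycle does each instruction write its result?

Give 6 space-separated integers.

Answer: 3 4 6 9 8 8

Derivation:
I0 add r1: issue@1 deps=(None,None) exec_start@1 write@3
I1 mul r3: issue@2 deps=(None,None) exec_start@2 write@4
I2 add r1: issue@3 deps=(0,0) exec_start@3 write@6
I3 add r3: issue@4 deps=(2,1) exec_start@6 write@9
I4 add r3: issue@5 deps=(2,None) exec_start@6 write@8
I5 mul r4: issue@6 deps=(2,None) exec_start@6 write@8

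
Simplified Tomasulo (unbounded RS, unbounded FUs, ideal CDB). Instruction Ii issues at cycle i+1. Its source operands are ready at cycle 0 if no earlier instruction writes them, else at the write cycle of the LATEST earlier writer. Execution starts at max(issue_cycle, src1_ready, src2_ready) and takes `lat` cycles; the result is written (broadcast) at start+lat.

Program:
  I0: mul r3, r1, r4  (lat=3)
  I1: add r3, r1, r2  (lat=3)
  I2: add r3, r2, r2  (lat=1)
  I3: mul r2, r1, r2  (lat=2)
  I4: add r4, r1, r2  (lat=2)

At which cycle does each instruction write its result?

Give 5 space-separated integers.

Answer: 4 5 4 6 8

Derivation:
I0 mul r3: issue@1 deps=(None,None) exec_start@1 write@4
I1 add r3: issue@2 deps=(None,None) exec_start@2 write@5
I2 add r3: issue@3 deps=(None,None) exec_start@3 write@4
I3 mul r2: issue@4 deps=(None,None) exec_start@4 write@6
I4 add r4: issue@5 deps=(None,3) exec_start@6 write@8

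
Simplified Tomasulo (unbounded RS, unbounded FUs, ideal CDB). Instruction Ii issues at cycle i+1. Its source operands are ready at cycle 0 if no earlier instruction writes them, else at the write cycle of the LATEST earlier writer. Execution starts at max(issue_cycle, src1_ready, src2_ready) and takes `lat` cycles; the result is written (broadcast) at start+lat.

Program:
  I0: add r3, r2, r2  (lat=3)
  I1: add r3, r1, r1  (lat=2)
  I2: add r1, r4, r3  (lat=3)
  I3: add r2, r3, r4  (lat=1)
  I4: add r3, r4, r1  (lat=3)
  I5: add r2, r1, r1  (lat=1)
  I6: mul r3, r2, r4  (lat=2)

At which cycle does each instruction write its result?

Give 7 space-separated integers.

Answer: 4 4 7 5 10 8 10

Derivation:
I0 add r3: issue@1 deps=(None,None) exec_start@1 write@4
I1 add r3: issue@2 deps=(None,None) exec_start@2 write@4
I2 add r1: issue@3 deps=(None,1) exec_start@4 write@7
I3 add r2: issue@4 deps=(1,None) exec_start@4 write@5
I4 add r3: issue@5 deps=(None,2) exec_start@7 write@10
I5 add r2: issue@6 deps=(2,2) exec_start@7 write@8
I6 mul r3: issue@7 deps=(5,None) exec_start@8 write@10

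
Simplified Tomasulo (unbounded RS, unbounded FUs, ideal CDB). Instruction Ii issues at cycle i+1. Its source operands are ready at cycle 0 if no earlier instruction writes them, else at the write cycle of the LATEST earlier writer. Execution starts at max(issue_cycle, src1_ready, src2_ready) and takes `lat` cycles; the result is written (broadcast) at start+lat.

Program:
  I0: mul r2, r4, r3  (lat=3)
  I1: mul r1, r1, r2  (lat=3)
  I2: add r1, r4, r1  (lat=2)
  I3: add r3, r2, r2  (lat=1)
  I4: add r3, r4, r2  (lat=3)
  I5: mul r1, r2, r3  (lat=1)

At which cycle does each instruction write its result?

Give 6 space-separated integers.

Answer: 4 7 9 5 8 9

Derivation:
I0 mul r2: issue@1 deps=(None,None) exec_start@1 write@4
I1 mul r1: issue@2 deps=(None,0) exec_start@4 write@7
I2 add r1: issue@3 deps=(None,1) exec_start@7 write@9
I3 add r3: issue@4 deps=(0,0) exec_start@4 write@5
I4 add r3: issue@5 deps=(None,0) exec_start@5 write@8
I5 mul r1: issue@6 deps=(0,4) exec_start@8 write@9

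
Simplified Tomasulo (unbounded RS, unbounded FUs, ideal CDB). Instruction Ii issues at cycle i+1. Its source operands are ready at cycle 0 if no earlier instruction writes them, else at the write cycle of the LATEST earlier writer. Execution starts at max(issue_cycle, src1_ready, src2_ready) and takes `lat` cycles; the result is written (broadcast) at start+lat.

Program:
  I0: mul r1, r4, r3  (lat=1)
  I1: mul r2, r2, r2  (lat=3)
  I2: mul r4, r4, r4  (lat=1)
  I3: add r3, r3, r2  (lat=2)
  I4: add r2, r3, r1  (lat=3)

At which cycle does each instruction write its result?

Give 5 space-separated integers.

Answer: 2 5 4 7 10

Derivation:
I0 mul r1: issue@1 deps=(None,None) exec_start@1 write@2
I1 mul r2: issue@2 deps=(None,None) exec_start@2 write@5
I2 mul r4: issue@3 deps=(None,None) exec_start@3 write@4
I3 add r3: issue@4 deps=(None,1) exec_start@5 write@7
I4 add r2: issue@5 deps=(3,0) exec_start@7 write@10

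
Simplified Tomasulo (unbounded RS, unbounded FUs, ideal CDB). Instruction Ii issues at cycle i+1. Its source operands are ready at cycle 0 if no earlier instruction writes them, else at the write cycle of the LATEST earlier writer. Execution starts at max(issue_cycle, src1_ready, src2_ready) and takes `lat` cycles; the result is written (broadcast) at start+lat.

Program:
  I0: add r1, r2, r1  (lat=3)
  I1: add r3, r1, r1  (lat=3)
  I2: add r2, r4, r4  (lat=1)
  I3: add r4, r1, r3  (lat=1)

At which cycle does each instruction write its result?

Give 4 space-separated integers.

Answer: 4 7 4 8

Derivation:
I0 add r1: issue@1 deps=(None,None) exec_start@1 write@4
I1 add r3: issue@2 deps=(0,0) exec_start@4 write@7
I2 add r2: issue@3 deps=(None,None) exec_start@3 write@4
I3 add r4: issue@4 deps=(0,1) exec_start@7 write@8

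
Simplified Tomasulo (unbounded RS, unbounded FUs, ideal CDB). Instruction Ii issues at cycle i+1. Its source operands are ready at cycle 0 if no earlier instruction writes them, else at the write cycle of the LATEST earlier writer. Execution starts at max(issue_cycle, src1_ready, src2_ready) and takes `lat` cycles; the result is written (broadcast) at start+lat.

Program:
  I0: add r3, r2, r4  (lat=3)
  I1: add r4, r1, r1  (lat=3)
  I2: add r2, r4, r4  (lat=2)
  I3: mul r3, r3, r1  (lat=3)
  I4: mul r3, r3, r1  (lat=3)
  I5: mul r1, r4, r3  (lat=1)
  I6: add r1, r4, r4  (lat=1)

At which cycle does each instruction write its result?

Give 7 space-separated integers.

Answer: 4 5 7 7 10 11 8

Derivation:
I0 add r3: issue@1 deps=(None,None) exec_start@1 write@4
I1 add r4: issue@2 deps=(None,None) exec_start@2 write@5
I2 add r2: issue@3 deps=(1,1) exec_start@5 write@7
I3 mul r3: issue@4 deps=(0,None) exec_start@4 write@7
I4 mul r3: issue@5 deps=(3,None) exec_start@7 write@10
I5 mul r1: issue@6 deps=(1,4) exec_start@10 write@11
I6 add r1: issue@7 deps=(1,1) exec_start@7 write@8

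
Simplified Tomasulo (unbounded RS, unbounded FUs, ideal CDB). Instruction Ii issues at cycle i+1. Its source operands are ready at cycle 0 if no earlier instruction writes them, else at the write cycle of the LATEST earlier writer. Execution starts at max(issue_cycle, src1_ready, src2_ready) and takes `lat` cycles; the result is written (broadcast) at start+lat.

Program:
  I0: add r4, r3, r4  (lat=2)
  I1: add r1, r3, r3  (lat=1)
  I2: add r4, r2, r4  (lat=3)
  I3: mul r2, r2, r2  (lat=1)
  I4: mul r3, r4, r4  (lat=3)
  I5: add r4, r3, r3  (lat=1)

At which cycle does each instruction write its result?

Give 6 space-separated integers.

I0 add r4: issue@1 deps=(None,None) exec_start@1 write@3
I1 add r1: issue@2 deps=(None,None) exec_start@2 write@3
I2 add r4: issue@3 deps=(None,0) exec_start@3 write@6
I3 mul r2: issue@4 deps=(None,None) exec_start@4 write@5
I4 mul r3: issue@5 deps=(2,2) exec_start@6 write@9
I5 add r4: issue@6 deps=(4,4) exec_start@9 write@10

Answer: 3 3 6 5 9 10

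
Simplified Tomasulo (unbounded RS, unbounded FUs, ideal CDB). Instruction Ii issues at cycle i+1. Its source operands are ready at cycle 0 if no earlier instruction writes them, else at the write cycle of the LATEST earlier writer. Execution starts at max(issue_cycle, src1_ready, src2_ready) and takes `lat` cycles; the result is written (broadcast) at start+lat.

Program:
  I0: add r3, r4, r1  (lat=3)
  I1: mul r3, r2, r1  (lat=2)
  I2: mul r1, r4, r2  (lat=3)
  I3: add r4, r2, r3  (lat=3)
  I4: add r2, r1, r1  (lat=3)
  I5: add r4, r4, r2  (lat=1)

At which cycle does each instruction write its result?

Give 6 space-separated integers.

I0 add r3: issue@1 deps=(None,None) exec_start@1 write@4
I1 mul r3: issue@2 deps=(None,None) exec_start@2 write@4
I2 mul r1: issue@3 deps=(None,None) exec_start@3 write@6
I3 add r4: issue@4 deps=(None,1) exec_start@4 write@7
I4 add r2: issue@5 deps=(2,2) exec_start@6 write@9
I5 add r4: issue@6 deps=(3,4) exec_start@9 write@10

Answer: 4 4 6 7 9 10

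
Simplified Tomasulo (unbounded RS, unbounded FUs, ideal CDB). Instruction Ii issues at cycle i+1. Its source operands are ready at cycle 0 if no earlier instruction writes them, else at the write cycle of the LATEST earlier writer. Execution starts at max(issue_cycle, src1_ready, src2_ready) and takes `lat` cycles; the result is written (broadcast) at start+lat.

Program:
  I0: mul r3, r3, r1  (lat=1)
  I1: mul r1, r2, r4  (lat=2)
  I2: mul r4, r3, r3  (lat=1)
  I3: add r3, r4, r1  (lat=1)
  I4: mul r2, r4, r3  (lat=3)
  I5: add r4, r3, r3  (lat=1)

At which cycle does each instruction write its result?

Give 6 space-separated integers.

I0 mul r3: issue@1 deps=(None,None) exec_start@1 write@2
I1 mul r1: issue@2 deps=(None,None) exec_start@2 write@4
I2 mul r4: issue@3 deps=(0,0) exec_start@3 write@4
I3 add r3: issue@4 deps=(2,1) exec_start@4 write@5
I4 mul r2: issue@5 deps=(2,3) exec_start@5 write@8
I5 add r4: issue@6 deps=(3,3) exec_start@6 write@7

Answer: 2 4 4 5 8 7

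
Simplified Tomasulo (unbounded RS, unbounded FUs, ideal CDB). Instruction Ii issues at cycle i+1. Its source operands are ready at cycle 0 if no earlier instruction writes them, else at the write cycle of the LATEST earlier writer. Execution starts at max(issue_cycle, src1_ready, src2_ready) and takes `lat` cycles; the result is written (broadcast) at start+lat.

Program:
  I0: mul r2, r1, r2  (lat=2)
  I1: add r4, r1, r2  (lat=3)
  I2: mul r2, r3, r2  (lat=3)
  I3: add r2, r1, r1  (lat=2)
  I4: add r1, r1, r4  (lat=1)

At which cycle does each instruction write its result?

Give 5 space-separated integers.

I0 mul r2: issue@1 deps=(None,None) exec_start@1 write@3
I1 add r4: issue@2 deps=(None,0) exec_start@3 write@6
I2 mul r2: issue@3 deps=(None,0) exec_start@3 write@6
I3 add r2: issue@4 deps=(None,None) exec_start@4 write@6
I4 add r1: issue@5 deps=(None,1) exec_start@6 write@7

Answer: 3 6 6 6 7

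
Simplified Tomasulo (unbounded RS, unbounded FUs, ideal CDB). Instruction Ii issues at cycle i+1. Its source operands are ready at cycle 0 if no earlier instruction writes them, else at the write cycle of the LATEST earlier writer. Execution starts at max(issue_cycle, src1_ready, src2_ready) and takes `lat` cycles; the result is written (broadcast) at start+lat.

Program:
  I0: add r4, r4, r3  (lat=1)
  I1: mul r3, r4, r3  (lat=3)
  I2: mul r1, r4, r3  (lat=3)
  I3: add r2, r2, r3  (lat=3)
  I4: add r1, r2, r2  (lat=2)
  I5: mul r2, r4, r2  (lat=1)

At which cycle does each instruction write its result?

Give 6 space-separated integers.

Answer: 2 5 8 8 10 9

Derivation:
I0 add r4: issue@1 deps=(None,None) exec_start@1 write@2
I1 mul r3: issue@2 deps=(0,None) exec_start@2 write@5
I2 mul r1: issue@3 deps=(0,1) exec_start@5 write@8
I3 add r2: issue@4 deps=(None,1) exec_start@5 write@8
I4 add r1: issue@5 deps=(3,3) exec_start@8 write@10
I5 mul r2: issue@6 deps=(0,3) exec_start@8 write@9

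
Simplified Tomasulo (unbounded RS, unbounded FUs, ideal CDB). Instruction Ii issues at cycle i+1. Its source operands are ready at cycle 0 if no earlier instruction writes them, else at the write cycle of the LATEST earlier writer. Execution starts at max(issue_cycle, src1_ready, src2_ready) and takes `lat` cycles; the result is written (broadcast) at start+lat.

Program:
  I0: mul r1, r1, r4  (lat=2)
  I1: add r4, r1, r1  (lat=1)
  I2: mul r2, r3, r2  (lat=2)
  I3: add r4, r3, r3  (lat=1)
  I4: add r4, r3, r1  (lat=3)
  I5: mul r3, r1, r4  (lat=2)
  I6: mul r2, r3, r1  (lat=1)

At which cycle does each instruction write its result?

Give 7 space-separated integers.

Answer: 3 4 5 5 8 10 11

Derivation:
I0 mul r1: issue@1 deps=(None,None) exec_start@1 write@3
I1 add r4: issue@2 deps=(0,0) exec_start@3 write@4
I2 mul r2: issue@3 deps=(None,None) exec_start@3 write@5
I3 add r4: issue@4 deps=(None,None) exec_start@4 write@5
I4 add r4: issue@5 deps=(None,0) exec_start@5 write@8
I5 mul r3: issue@6 deps=(0,4) exec_start@8 write@10
I6 mul r2: issue@7 deps=(5,0) exec_start@10 write@11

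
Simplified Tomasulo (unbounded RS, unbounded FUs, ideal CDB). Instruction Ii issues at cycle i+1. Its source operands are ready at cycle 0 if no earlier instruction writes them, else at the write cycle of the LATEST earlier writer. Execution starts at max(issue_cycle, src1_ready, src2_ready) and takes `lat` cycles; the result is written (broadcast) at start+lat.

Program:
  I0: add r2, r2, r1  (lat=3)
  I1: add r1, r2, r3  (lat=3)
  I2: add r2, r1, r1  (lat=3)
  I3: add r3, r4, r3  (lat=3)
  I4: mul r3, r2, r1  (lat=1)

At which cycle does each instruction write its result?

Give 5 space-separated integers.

I0 add r2: issue@1 deps=(None,None) exec_start@1 write@4
I1 add r1: issue@2 deps=(0,None) exec_start@4 write@7
I2 add r2: issue@3 deps=(1,1) exec_start@7 write@10
I3 add r3: issue@4 deps=(None,None) exec_start@4 write@7
I4 mul r3: issue@5 deps=(2,1) exec_start@10 write@11

Answer: 4 7 10 7 11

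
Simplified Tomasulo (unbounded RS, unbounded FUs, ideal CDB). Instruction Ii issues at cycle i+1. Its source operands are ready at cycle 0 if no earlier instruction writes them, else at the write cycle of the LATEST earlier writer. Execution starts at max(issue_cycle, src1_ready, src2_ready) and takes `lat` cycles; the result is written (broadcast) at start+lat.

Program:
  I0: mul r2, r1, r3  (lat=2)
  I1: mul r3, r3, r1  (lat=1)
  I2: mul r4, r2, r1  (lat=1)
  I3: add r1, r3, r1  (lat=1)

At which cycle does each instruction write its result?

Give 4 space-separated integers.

Answer: 3 3 4 5

Derivation:
I0 mul r2: issue@1 deps=(None,None) exec_start@1 write@3
I1 mul r3: issue@2 deps=(None,None) exec_start@2 write@3
I2 mul r4: issue@3 deps=(0,None) exec_start@3 write@4
I3 add r1: issue@4 deps=(1,None) exec_start@4 write@5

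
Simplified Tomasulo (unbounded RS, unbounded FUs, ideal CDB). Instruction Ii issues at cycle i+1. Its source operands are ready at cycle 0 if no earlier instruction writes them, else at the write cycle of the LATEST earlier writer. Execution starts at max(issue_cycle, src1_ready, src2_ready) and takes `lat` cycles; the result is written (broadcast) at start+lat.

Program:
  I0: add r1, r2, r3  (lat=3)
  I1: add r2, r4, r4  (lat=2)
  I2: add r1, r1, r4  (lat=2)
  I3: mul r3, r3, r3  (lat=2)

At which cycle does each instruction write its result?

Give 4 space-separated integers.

I0 add r1: issue@1 deps=(None,None) exec_start@1 write@4
I1 add r2: issue@2 deps=(None,None) exec_start@2 write@4
I2 add r1: issue@3 deps=(0,None) exec_start@4 write@6
I3 mul r3: issue@4 deps=(None,None) exec_start@4 write@6

Answer: 4 4 6 6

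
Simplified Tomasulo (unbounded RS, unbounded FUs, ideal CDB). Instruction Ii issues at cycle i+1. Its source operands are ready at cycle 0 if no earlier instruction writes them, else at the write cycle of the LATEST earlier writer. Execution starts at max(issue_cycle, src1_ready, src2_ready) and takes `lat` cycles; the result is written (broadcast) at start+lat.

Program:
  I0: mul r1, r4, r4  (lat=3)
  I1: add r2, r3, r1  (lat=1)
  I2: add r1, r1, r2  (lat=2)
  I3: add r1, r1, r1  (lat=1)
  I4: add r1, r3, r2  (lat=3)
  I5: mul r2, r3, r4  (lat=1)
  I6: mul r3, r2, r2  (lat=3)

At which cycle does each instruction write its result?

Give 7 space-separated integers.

Answer: 4 5 7 8 8 7 10

Derivation:
I0 mul r1: issue@1 deps=(None,None) exec_start@1 write@4
I1 add r2: issue@2 deps=(None,0) exec_start@4 write@5
I2 add r1: issue@3 deps=(0,1) exec_start@5 write@7
I3 add r1: issue@4 deps=(2,2) exec_start@7 write@8
I4 add r1: issue@5 deps=(None,1) exec_start@5 write@8
I5 mul r2: issue@6 deps=(None,None) exec_start@6 write@7
I6 mul r3: issue@7 deps=(5,5) exec_start@7 write@10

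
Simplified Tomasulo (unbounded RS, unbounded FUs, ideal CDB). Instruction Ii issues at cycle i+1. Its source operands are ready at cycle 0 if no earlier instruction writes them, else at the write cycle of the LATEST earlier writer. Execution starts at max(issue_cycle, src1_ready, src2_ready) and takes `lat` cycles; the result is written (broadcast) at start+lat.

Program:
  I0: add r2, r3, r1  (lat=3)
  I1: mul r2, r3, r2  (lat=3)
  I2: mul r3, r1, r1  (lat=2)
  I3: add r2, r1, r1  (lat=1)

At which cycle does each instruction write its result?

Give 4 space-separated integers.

Answer: 4 7 5 5

Derivation:
I0 add r2: issue@1 deps=(None,None) exec_start@1 write@4
I1 mul r2: issue@2 deps=(None,0) exec_start@4 write@7
I2 mul r3: issue@3 deps=(None,None) exec_start@3 write@5
I3 add r2: issue@4 deps=(None,None) exec_start@4 write@5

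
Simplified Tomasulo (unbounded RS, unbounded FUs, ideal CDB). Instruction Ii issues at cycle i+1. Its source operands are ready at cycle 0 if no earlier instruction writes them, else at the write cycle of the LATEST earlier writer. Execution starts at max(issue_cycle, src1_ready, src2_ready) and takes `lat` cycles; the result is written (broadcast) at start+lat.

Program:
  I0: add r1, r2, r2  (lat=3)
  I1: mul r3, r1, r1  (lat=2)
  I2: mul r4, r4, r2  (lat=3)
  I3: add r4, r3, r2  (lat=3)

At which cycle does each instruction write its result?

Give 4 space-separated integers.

I0 add r1: issue@1 deps=(None,None) exec_start@1 write@4
I1 mul r3: issue@2 deps=(0,0) exec_start@4 write@6
I2 mul r4: issue@3 deps=(None,None) exec_start@3 write@6
I3 add r4: issue@4 deps=(1,None) exec_start@6 write@9

Answer: 4 6 6 9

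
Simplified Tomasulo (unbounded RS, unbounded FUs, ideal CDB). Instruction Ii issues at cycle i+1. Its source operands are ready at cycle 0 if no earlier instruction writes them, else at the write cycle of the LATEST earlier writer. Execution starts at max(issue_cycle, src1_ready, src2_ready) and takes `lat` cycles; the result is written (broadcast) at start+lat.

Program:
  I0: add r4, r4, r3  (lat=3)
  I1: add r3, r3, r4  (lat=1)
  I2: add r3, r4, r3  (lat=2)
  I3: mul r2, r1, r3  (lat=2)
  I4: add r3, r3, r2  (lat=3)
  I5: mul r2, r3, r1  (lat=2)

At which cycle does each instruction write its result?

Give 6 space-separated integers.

Answer: 4 5 7 9 12 14

Derivation:
I0 add r4: issue@1 deps=(None,None) exec_start@1 write@4
I1 add r3: issue@2 deps=(None,0) exec_start@4 write@5
I2 add r3: issue@3 deps=(0,1) exec_start@5 write@7
I3 mul r2: issue@4 deps=(None,2) exec_start@7 write@9
I4 add r3: issue@5 deps=(2,3) exec_start@9 write@12
I5 mul r2: issue@6 deps=(4,None) exec_start@12 write@14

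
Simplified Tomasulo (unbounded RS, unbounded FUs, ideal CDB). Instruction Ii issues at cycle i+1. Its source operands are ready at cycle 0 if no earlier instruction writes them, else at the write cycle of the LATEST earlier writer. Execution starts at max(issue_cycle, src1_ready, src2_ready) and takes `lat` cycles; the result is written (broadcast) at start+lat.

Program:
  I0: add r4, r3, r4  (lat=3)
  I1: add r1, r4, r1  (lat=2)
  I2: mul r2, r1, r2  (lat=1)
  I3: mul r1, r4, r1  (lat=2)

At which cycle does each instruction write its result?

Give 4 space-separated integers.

Answer: 4 6 7 8

Derivation:
I0 add r4: issue@1 deps=(None,None) exec_start@1 write@4
I1 add r1: issue@2 deps=(0,None) exec_start@4 write@6
I2 mul r2: issue@3 deps=(1,None) exec_start@6 write@7
I3 mul r1: issue@4 deps=(0,1) exec_start@6 write@8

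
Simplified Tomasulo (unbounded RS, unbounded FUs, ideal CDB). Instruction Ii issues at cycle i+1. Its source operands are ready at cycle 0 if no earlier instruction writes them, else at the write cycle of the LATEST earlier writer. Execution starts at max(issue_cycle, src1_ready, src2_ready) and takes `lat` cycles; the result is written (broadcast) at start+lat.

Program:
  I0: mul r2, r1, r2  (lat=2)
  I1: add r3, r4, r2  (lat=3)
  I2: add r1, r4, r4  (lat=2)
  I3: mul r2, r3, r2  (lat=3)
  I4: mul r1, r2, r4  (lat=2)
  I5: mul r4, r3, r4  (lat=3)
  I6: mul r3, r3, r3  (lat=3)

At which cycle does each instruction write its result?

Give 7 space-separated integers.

Answer: 3 6 5 9 11 9 10

Derivation:
I0 mul r2: issue@1 deps=(None,None) exec_start@1 write@3
I1 add r3: issue@2 deps=(None,0) exec_start@3 write@6
I2 add r1: issue@3 deps=(None,None) exec_start@3 write@5
I3 mul r2: issue@4 deps=(1,0) exec_start@6 write@9
I4 mul r1: issue@5 deps=(3,None) exec_start@9 write@11
I5 mul r4: issue@6 deps=(1,None) exec_start@6 write@9
I6 mul r3: issue@7 deps=(1,1) exec_start@7 write@10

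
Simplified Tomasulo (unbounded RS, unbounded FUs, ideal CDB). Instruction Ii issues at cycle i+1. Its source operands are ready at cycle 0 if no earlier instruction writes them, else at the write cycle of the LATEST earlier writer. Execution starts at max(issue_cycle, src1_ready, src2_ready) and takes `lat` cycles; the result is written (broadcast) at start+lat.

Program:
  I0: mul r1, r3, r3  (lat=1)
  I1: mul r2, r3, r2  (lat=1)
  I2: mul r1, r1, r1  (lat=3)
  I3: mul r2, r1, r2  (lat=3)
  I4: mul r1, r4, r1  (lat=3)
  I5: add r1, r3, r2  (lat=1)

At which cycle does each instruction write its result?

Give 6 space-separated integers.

Answer: 2 3 6 9 9 10

Derivation:
I0 mul r1: issue@1 deps=(None,None) exec_start@1 write@2
I1 mul r2: issue@2 deps=(None,None) exec_start@2 write@3
I2 mul r1: issue@3 deps=(0,0) exec_start@3 write@6
I3 mul r2: issue@4 deps=(2,1) exec_start@6 write@9
I4 mul r1: issue@5 deps=(None,2) exec_start@6 write@9
I5 add r1: issue@6 deps=(None,3) exec_start@9 write@10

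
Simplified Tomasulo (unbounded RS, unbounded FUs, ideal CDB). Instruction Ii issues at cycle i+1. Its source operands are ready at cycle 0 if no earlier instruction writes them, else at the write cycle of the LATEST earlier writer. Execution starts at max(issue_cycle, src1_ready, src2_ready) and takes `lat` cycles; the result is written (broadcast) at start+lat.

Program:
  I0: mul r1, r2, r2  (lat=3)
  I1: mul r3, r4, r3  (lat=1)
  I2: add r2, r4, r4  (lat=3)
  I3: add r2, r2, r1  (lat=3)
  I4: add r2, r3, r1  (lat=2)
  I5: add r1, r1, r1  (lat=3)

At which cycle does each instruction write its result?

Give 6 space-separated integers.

I0 mul r1: issue@1 deps=(None,None) exec_start@1 write@4
I1 mul r3: issue@2 deps=(None,None) exec_start@2 write@3
I2 add r2: issue@3 deps=(None,None) exec_start@3 write@6
I3 add r2: issue@4 deps=(2,0) exec_start@6 write@9
I4 add r2: issue@5 deps=(1,0) exec_start@5 write@7
I5 add r1: issue@6 deps=(0,0) exec_start@6 write@9

Answer: 4 3 6 9 7 9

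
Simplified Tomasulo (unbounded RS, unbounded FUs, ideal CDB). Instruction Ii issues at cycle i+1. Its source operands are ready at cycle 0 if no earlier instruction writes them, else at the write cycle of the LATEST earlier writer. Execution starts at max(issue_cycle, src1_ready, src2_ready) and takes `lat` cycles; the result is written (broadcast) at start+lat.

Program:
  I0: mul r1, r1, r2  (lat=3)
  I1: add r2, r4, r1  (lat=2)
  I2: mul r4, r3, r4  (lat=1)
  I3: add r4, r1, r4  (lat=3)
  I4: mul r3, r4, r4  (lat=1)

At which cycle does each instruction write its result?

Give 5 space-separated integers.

Answer: 4 6 4 7 8

Derivation:
I0 mul r1: issue@1 deps=(None,None) exec_start@1 write@4
I1 add r2: issue@2 deps=(None,0) exec_start@4 write@6
I2 mul r4: issue@3 deps=(None,None) exec_start@3 write@4
I3 add r4: issue@4 deps=(0,2) exec_start@4 write@7
I4 mul r3: issue@5 deps=(3,3) exec_start@7 write@8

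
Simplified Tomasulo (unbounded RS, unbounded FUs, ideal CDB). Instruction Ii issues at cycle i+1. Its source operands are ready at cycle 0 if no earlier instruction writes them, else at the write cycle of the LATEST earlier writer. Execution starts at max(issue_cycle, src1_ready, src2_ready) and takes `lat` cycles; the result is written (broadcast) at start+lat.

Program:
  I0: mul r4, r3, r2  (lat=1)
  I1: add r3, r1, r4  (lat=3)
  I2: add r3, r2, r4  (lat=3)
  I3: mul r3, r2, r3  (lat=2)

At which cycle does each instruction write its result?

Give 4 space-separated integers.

I0 mul r4: issue@1 deps=(None,None) exec_start@1 write@2
I1 add r3: issue@2 deps=(None,0) exec_start@2 write@5
I2 add r3: issue@3 deps=(None,0) exec_start@3 write@6
I3 mul r3: issue@4 deps=(None,2) exec_start@6 write@8

Answer: 2 5 6 8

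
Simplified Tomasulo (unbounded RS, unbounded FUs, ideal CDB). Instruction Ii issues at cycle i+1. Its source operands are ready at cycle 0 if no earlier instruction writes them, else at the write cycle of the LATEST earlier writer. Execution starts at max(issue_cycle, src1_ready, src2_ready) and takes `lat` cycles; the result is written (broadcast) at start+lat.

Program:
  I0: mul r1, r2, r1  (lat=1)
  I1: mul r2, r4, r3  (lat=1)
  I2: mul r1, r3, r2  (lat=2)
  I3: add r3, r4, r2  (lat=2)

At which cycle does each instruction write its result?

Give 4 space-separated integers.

I0 mul r1: issue@1 deps=(None,None) exec_start@1 write@2
I1 mul r2: issue@2 deps=(None,None) exec_start@2 write@3
I2 mul r1: issue@3 deps=(None,1) exec_start@3 write@5
I3 add r3: issue@4 deps=(None,1) exec_start@4 write@6

Answer: 2 3 5 6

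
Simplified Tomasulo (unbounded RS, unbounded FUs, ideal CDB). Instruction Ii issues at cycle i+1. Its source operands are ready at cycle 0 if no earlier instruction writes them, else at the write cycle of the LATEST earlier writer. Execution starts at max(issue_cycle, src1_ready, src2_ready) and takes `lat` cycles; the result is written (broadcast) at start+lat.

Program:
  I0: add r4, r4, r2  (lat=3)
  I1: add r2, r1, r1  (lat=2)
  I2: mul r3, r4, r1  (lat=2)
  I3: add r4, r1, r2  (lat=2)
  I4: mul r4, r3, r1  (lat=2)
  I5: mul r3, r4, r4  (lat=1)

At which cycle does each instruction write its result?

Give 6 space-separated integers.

Answer: 4 4 6 6 8 9

Derivation:
I0 add r4: issue@1 deps=(None,None) exec_start@1 write@4
I1 add r2: issue@2 deps=(None,None) exec_start@2 write@4
I2 mul r3: issue@3 deps=(0,None) exec_start@4 write@6
I3 add r4: issue@4 deps=(None,1) exec_start@4 write@6
I4 mul r4: issue@5 deps=(2,None) exec_start@6 write@8
I5 mul r3: issue@6 deps=(4,4) exec_start@8 write@9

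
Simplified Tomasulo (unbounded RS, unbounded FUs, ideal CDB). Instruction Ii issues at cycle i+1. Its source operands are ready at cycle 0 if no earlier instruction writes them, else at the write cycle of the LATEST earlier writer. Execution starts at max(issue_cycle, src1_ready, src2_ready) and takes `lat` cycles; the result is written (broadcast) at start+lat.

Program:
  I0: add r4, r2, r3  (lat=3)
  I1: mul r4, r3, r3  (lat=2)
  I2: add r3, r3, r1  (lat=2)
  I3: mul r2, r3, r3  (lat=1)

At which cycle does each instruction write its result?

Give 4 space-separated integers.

Answer: 4 4 5 6

Derivation:
I0 add r4: issue@1 deps=(None,None) exec_start@1 write@4
I1 mul r4: issue@2 deps=(None,None) exec_start@2 write@4
I2 add r3: issue@3 deps=(None,None) exec_start@3 write@5
I3 mul r2: issue@4 deps=(2,2) exec_start@5 write@6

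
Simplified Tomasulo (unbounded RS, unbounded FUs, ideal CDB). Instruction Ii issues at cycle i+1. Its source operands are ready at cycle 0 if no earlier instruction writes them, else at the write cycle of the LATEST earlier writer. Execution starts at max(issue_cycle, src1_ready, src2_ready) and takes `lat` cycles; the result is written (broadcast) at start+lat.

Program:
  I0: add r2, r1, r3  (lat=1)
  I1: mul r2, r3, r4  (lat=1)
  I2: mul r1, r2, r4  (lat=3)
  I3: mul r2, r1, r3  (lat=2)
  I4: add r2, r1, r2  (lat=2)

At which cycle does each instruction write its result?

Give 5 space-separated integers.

I0 add r2: issue@1 deps=(None,None) exec_start@1 write@2
I1 mul r2: issue@2 deps=(None,None) exec_start@2 write@3
I2 mul r1: issue@3 deps=(1,None) exec_start@3 write@6
I3 mul r2: issue@4 deps=(2,None) exec_start@6 write@8
I4 add r2: issue@5 deps=(2,3) exec_start@8 write@10

Answer: 2 3 6 8 10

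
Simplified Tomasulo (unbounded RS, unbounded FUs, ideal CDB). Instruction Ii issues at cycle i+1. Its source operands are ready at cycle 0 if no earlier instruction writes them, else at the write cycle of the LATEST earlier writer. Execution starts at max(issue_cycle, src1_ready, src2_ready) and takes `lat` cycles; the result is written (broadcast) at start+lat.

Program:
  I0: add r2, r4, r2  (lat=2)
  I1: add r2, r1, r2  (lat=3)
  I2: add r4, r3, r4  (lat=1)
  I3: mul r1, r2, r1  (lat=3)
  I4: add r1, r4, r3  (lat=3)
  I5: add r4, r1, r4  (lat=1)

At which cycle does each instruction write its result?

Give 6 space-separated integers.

I0 add r2: issue@1 deps=(None,None) exec_start@1 write@3
I1 add r2: issue@2 deps=(None,0) exec_start@3 write@6
I2 add r4: issue@3 deps=(None,None) exec_start@3 write@4
I3 mul r1: issue@4 deps=(1,None) exec_start@6 write@9
I4 add r1: issue@5 deps=(2,None) exec_start@5 write@8
I5 add r4: issue@6 deps=(4,2) exec_start@8 write@9

Answer: 3 6 4 9 8 9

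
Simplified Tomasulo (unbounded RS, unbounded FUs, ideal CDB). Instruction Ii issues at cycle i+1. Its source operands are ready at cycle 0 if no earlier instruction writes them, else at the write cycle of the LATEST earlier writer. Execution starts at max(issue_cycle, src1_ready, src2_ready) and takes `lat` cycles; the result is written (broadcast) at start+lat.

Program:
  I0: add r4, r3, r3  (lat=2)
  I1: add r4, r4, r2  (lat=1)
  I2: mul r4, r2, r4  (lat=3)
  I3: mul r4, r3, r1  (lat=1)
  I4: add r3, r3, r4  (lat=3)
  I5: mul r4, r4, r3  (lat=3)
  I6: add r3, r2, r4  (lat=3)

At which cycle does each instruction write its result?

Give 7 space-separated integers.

Answer: 3 4 7 5 8 11 14

Derivation:
I0 add r4: issue@1 deps=(None,None) exec_start@1 write@3
I1 add r4: issue@2 deps=(0,None) exec_start@3 write@4
I2 mul r4: issue@3 deps=(None,1) exec_start@4 write@7
I3 mul r4: issue@4 deps=(None,None) exec_start@4 write@5
I4 add r3: issue@5 deps=(None,3) exec_start@5 write@8
I5 mul r4: issue@6 deps=(3,4) exec_start@8 write@11
I6 add r3: issue@7 deps=(None,5) exec_start@11 write@14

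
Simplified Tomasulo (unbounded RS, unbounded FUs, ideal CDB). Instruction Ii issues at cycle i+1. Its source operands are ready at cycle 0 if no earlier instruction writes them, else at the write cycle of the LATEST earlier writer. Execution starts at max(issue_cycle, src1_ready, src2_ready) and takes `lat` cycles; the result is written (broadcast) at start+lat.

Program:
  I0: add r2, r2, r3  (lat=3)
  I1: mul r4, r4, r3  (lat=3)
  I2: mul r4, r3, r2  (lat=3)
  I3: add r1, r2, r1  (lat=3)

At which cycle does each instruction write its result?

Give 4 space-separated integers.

Answer: 4 5 7 7

Derivation:
I0 add r2: issue@1 deps=(None,None) exec_start@1 write@4
I1 mul r4: issue@2 deps=(None,None) exec_start@2 write@5
I2 mul r4: issue@3 deps=(None,0) exec_start@4 write@7
I3 add r1: issue@4 deps=(0,None) exec_start@4 write@7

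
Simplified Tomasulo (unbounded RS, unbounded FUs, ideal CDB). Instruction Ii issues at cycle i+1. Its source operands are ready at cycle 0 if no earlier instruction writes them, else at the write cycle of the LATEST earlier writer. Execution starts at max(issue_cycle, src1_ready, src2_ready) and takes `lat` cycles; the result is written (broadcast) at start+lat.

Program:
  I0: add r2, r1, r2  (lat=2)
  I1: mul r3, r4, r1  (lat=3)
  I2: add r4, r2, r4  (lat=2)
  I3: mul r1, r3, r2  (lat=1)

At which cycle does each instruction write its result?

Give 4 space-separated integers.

I0 add r2: issue@1 deps=(None,None) exec_start@1 write@3
I1 mul r3: issue@2 deps=(None,None) exec_start@2 write@5
I2 add r4: issue@3 deps=(0,None) exec_start@3 write@5
I3 mul r1: issue@4 deps=(1,0) exec_start@5 write@6

Answer: 3 5 5 6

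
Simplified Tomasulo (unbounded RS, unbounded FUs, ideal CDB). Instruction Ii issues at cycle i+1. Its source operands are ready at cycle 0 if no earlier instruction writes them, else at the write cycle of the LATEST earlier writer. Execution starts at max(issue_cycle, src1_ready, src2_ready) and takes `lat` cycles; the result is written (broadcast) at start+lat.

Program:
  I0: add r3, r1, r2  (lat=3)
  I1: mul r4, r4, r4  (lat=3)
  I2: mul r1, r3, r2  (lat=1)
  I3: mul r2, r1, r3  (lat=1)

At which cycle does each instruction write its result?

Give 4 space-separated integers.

Answer: 4 5 5 6

Derivation:
I0 add r3: issue@1 deps=(None,None) exec_start@1 write@4
I1 mul r4: issue@2 deps=(None,None) exec_start@2 write@5
I2 mul r1: issue@3 deps=(0,None) exec_start@4 write@5
I3 mul r2: issue@4 deps=(2,0) exec_start@5 write@6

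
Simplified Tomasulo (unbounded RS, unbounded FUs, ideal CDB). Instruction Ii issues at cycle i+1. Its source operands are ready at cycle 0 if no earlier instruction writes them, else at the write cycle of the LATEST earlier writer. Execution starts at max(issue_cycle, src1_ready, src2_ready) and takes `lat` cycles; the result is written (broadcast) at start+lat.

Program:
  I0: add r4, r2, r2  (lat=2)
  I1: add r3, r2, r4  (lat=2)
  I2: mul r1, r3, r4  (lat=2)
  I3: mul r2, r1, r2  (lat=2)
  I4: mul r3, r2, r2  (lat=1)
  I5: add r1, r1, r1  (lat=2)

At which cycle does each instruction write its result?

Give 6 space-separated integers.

I0 add r4: issue@1 deps=(None,None) exec_start@1 write@3
I1 add r3: issue@2 deps=(None,0) exec_start@3 write@5
I2 mul r1: issue@3 deps=(1,0) exec_start@5 write@7
I3 mul r2: issue@4 deps=(2,None) exec_start@7 write@9
I4 mul r3: issue@5 deps=(3,3) exec_start@9 write@10
I5 add r1: issue@6 deps=(2,2) exec_start@7 write@9

Answer: 3 5 7 9 10 9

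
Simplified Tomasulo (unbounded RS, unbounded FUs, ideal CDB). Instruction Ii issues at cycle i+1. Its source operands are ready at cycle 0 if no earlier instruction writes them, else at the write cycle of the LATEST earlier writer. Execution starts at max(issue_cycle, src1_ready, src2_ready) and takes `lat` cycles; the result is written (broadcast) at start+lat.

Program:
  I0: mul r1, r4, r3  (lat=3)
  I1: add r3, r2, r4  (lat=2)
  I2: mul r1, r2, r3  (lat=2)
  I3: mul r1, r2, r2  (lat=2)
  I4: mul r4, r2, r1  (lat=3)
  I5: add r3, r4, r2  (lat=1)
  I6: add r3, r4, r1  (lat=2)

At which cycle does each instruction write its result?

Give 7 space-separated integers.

Answer: 4 4 6 6 9 10 11

Derivation:
I0 mul r1: issue@1 deps=(None,None) exec_start@1 write@4
I1 add r3: issue@2 deps=(None,None) exec_start@2 write@4
I2 mul r1: issue@3 deps=(None,1) exec_start@4 write@6
I3 mul r1: issue@4 deps=(None,None) exec_start@4 write@6
I4 mul r4: issue@5 deps=(None,3) exec_start@6 write@9
I5 add r3: issue@6 deps=(4,None) exec_start@9 write@10
I6 add r3: issue@7 deps=(4,3) exec_start@9 write@11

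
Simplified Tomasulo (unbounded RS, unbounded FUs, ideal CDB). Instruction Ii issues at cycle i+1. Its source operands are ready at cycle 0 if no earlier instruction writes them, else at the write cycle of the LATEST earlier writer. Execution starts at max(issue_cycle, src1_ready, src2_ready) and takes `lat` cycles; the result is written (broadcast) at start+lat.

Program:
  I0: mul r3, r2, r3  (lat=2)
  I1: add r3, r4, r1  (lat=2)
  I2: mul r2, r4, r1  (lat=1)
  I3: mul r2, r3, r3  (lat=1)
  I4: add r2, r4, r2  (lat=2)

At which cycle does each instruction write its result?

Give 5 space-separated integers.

I0 mul r3: issue@1 deps=(None,None) exec_start@1 write@3
I1 add r3: issue@2 deps=(None,None) exec_start@2 write@4
I2 mul r2: issue@3 deps=(None,None) exec_start@3 write@4
I3 mul r2: issue@4 deps=(1,1) exec_start@4 write@5
I4 add r2: issue@5 deps=(None,3) exec_start@5 write@7

Answer: 3 4 4 5 7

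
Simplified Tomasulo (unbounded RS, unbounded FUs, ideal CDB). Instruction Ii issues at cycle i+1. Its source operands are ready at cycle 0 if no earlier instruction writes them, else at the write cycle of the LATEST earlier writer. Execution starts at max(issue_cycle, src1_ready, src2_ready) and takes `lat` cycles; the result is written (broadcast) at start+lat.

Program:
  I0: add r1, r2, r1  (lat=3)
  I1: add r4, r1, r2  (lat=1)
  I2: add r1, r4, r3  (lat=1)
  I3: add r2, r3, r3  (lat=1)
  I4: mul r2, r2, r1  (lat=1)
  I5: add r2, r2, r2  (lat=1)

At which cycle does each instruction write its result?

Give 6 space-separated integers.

I0 add r1: issue@1 deps=(None,None) exec_start@1 write@4
I1 add r4: issue@2 deps=(0,None) exec_start@4 write@5
I2 add r1: issue@3 deps=(1,None) exec_start@5 write@6
I3 add r2: issue@4 deps=(None,None) exec_start@4 write@5
I4 mul r2: issue@5 deps=(3,2) exec_start@6 write@7
I5 add r2: issue@6 deps=(4,4) exec_start@7 write@8

Answer: 4 5 6 5 7 8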